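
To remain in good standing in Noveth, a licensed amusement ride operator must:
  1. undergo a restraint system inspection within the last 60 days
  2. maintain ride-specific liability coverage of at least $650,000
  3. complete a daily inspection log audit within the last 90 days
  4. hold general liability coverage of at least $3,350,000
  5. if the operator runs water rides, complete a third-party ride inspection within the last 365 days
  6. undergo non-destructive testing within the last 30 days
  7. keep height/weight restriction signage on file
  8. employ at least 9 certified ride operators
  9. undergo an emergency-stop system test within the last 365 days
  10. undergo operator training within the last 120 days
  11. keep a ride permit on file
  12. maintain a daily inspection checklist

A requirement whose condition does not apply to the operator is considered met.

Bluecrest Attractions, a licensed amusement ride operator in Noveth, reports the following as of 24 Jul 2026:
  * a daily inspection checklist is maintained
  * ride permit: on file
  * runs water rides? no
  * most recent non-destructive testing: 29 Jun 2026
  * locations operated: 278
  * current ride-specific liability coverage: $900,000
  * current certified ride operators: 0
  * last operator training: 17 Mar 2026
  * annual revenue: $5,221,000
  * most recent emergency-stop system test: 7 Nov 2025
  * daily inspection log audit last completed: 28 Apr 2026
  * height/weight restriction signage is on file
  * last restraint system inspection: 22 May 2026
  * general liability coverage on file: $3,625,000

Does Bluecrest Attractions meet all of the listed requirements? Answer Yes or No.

No

1. restraint system inspection 63 days ago vs limit 60 → not met
2. ride-specific liability coverage $900,000 ≥ $650,000 → met
3. daily inspection log audit 87 days ago vs limit 90 → met
4. general liability coverage $3,625,000 ≥ $3,350,000 → met
5. condition 'runs water rides' does not hold → requirement n/a → met
6. non-destructive testing 25 days ago vs limit 30 → met
7. height/weight restriction signage present → met
8. certified ride operators 0 < 9 → not met
9. emergency-stop system test 259 days ago vs limit 365 → met
10. operator training 129 days ago vs limit 120 → not met
11. ride permit present → met
12. daily inspection checklist present → met
Not met: 1, 8, 10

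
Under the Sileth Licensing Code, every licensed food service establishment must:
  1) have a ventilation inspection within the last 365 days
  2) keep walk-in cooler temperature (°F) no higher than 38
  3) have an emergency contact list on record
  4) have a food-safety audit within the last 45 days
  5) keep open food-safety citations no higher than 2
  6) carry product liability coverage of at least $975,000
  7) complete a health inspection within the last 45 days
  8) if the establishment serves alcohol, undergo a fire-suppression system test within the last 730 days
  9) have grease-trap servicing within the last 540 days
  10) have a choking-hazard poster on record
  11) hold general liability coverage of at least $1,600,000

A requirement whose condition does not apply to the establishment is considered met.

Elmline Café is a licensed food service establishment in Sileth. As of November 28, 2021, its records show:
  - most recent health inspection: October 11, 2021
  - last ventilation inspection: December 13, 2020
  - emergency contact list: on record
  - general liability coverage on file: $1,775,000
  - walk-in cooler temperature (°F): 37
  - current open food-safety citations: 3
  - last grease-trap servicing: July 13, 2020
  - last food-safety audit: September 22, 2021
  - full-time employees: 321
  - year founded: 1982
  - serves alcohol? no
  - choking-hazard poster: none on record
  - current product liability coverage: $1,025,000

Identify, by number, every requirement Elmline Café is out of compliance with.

4, 5, 7, 10

1. ventilation inspection 350 days ago vs limit 365 → met
2. walk-in cooler temperature (°F) 37 ≤ 38 → met
3. emergency contact list present → met
4. food-safety audit 67 days ago vs limit 45 → not met
5. open food-safety citations 3 > 2 → not met
6. product liability coverage $1,025,000 ≥ $975,000 → met
7. health inspection 48 days ago vs limit 45 → not met
8. condition 'serves alcohol' does not hold → requirement n/a → met
9. grease-trap servicing 503 days ago vs limit 540 → met
10. choking-hazard poster absent → not met
11. general liability coverage $1,775,000 ≥ $1,600,000 → met
Not met: 4, 5, 7, 10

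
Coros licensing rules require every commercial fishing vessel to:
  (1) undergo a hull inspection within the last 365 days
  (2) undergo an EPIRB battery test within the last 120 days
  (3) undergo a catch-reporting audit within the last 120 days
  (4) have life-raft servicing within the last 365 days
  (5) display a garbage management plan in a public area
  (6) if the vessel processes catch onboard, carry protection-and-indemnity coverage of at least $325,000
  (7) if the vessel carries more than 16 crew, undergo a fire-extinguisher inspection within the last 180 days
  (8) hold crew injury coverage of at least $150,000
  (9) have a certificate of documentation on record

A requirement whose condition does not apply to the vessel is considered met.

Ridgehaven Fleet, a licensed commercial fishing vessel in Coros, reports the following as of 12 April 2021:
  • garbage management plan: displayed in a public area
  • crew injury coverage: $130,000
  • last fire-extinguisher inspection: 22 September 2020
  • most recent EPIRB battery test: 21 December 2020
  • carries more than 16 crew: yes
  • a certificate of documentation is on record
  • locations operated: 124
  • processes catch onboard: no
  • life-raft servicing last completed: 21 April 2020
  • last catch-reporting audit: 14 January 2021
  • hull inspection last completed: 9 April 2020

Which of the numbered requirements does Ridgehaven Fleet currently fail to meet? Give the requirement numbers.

1, 7, 8

1. hull inspection 368 days ago vs limit 365 → not met
2. EPIRB battery test 112 days ago vs limit 120 → met
3. catch-reporting audit 88 days ago vs limit 120 → met
4. life-raft servicing 356 days ago vs limit 365 → met
5. garbage management plan present → met
6. condition 'processes catch onboard' does not hold → requirement n/a → met
7. condition 'carries more than 16 crew' holds; fire-extinguisher inspection 202 days ago vs limit 180 → not met
8. crew injury coverage $130,000 < $150,000 → not met
9. certificate of documentation present → met
Not met: 1, 7, 8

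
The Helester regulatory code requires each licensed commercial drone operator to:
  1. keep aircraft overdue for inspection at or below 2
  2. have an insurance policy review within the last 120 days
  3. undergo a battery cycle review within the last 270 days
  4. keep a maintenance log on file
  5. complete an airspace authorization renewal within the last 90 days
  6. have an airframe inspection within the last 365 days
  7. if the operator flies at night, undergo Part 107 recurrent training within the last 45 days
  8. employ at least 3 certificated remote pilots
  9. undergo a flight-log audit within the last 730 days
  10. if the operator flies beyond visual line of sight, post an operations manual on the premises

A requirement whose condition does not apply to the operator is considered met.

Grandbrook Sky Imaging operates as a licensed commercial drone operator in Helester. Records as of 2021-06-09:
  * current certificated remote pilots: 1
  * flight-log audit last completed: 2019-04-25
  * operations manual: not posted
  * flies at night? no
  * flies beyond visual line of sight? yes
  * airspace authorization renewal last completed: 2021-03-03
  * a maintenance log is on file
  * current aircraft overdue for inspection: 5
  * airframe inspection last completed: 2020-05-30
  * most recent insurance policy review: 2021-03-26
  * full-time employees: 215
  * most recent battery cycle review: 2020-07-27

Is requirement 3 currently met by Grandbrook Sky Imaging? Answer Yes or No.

No

3. battery cycle review 317 days ago vs limit 270 → not met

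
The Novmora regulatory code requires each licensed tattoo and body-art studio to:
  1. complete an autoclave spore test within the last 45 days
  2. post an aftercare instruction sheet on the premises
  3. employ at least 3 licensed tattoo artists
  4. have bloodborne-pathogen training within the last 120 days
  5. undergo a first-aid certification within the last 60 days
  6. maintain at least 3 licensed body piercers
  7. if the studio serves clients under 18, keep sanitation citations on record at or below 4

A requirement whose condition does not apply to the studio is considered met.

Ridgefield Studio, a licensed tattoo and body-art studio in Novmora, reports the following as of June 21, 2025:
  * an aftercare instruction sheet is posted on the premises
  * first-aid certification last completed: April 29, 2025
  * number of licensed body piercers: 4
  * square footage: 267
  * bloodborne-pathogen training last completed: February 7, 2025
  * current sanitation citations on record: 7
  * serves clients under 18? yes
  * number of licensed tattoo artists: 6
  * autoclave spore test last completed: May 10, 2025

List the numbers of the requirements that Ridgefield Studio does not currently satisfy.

4, 7

1. autoclave spore test 42 days ago vs limit 45 → met
2. aftercare instruction sheet present → met
3. licensed tattoo artists 6 ≥ 3 → met
4. bloodborne-pathogen training 134 days ago vs limit 120 → not met
5. first-aid certification 53 days ago vs limit 60 → met
6. licensed body piercers 4 ≥ 3 → met
7. condition 'serves clients under 18' holds; sanitation citations on record 7 > 4 → not met
Not met: 4, 7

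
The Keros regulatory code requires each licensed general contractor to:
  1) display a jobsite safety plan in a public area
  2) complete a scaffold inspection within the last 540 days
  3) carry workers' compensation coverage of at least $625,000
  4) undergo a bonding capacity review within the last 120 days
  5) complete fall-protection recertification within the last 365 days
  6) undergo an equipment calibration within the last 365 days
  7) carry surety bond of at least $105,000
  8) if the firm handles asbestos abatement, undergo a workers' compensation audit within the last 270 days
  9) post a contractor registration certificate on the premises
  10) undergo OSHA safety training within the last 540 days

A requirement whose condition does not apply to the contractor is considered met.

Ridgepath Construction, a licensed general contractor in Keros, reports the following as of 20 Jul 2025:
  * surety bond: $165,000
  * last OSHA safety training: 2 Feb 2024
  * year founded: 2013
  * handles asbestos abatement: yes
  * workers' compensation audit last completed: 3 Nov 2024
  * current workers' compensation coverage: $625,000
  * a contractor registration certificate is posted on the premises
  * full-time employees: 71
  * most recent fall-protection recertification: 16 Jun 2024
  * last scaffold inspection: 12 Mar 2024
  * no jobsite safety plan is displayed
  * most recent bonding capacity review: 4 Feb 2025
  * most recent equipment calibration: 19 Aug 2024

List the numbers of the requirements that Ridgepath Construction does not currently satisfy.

1. jobsite safety plan absent → not met
2. scaffold inspection 495 days ago vs limit 540 → met
3. workers' compensation coverage $625,000 ≥ $625,000 → met
4. bonding capacity review 166 days ago vs limit 120 → not met
5. fall-protection recertification 399 days ago vs limit 365 → not met
6. equipment calibration 335 days ago vs limit 365 → met
7. surety bond $165,000 ≥ $105,000 → met
8. condition 'handles asbestos abatement' holds; workers' compensation audit 259 days ago vs limit 270 → met
9. contractor registration certificate present → met
10. OSHA safety training 534 days ago vs limit 540 → met
Not met: 1, 4, 5

1, 4, 5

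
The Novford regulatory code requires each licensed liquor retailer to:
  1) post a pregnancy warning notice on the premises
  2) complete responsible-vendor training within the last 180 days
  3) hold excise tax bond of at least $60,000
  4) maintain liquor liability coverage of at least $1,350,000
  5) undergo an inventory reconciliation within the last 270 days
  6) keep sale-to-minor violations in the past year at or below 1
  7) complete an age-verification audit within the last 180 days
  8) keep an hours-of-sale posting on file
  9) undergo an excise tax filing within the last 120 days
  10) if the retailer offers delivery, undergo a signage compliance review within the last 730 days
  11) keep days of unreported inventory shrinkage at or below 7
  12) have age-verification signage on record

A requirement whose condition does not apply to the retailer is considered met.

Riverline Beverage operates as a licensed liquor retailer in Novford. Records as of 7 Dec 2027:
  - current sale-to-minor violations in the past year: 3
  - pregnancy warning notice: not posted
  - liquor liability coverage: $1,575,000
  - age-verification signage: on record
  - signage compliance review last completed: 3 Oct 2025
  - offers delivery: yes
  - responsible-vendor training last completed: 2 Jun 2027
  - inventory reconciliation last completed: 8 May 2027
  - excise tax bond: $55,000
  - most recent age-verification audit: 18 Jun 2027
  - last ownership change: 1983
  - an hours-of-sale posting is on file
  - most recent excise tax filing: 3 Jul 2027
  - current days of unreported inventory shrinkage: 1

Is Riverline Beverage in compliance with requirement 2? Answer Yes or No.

No

2. responsible-vendor training 188 days ago vs limit 180 → not met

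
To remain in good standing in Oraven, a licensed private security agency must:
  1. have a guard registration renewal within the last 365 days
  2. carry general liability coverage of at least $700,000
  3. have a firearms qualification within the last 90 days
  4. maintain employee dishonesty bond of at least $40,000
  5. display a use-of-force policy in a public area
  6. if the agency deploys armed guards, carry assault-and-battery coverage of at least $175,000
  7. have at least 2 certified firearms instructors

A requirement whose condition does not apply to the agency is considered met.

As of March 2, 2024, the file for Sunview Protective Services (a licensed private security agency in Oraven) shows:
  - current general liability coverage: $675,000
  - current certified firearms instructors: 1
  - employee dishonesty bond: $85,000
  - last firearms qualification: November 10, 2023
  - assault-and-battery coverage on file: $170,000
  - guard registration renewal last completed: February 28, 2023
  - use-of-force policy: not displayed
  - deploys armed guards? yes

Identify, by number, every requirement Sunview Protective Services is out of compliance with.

1, 2, 3, 5, 6, 7

1. guard registration renewal 368 days ago vs limit 365 → not met
2. general liability coverage $675,000 < $700,000 → not met
3. firearms qualification 113 days ago vs limit 90 → not met
4. employee dishonesty bond $85,000 ≥ $40,000 → met
5. use-of-force policy absent → not met
6. condition 'deploys armed guards' holds; assault-and-battery coverage $170,000 < $175,000 → not met
7. certified firearms instructors 1 < 2 → not met
Not met: 1, 2, 3, 5, 6, 7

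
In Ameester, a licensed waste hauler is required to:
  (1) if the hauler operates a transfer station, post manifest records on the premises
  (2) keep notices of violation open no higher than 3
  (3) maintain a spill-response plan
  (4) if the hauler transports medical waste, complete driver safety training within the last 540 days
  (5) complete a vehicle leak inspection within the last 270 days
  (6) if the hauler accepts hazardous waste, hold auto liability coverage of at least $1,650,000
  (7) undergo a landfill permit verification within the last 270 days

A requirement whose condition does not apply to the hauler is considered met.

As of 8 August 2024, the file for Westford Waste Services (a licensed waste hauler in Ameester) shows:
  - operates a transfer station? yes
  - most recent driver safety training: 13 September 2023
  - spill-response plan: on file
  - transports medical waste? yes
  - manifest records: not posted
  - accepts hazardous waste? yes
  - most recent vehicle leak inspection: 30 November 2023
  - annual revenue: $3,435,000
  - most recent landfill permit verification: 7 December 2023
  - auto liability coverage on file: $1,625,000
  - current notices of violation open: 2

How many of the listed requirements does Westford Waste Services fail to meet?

1. condition 'operates a transfer station' holds; manifest records absent → not met
2. notices of violation open 2 ≤ 3 → met
3. spill-response plan present → met
4. condition 'transports medical waste' holds; driver safety training 330 days ago vs limit 540 → met
5. vehicle leak inspection 252 days ago vs limit 270 → met
6. condition 'accepts hazardous waste' holds; auto liability coverage $1,625,000 < $1,650,000 → not met
7. landfill permit verification 245 days ago vs limit 270 → met
Not met: 2 of 7

2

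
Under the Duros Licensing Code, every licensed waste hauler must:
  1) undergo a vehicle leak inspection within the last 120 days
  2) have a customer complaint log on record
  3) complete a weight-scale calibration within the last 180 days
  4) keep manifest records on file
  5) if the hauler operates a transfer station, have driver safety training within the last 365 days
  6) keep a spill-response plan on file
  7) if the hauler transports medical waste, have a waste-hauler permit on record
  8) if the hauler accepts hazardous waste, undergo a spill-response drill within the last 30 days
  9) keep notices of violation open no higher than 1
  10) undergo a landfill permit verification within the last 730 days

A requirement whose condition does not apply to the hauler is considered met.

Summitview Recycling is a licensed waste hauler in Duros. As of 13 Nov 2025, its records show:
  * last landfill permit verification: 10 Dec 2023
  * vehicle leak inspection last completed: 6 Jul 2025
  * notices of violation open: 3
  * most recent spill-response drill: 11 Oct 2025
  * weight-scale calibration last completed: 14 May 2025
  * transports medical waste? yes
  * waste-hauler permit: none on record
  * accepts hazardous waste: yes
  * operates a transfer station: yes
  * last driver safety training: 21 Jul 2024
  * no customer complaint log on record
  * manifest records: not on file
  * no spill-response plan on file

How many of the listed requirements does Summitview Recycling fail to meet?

1. vehicle leak inspection 130 days ago vs limit 120 → not met
2. customer complaint log absent → not met
3. weight-scale calibration 183 days ago vs limit 180 → not met
4. manifest records absent → not met
5. condition 'operates a transfer station' holds; driver safety training 480 days ago vs limit 365 → not met
6. spill-response plan absent → not met
7. condition 'transports medical waste' holds; waste-hauler permit absent → not met
8. condition 'accepts hazardous waste' holds; spill-response drill 33 days ago vs limit 30 → not met
9. notices of violation open 3 > 1 → not met
10. landfill permit verification 704 days ago vs limit 730 → met
Not met: 9 of 10

9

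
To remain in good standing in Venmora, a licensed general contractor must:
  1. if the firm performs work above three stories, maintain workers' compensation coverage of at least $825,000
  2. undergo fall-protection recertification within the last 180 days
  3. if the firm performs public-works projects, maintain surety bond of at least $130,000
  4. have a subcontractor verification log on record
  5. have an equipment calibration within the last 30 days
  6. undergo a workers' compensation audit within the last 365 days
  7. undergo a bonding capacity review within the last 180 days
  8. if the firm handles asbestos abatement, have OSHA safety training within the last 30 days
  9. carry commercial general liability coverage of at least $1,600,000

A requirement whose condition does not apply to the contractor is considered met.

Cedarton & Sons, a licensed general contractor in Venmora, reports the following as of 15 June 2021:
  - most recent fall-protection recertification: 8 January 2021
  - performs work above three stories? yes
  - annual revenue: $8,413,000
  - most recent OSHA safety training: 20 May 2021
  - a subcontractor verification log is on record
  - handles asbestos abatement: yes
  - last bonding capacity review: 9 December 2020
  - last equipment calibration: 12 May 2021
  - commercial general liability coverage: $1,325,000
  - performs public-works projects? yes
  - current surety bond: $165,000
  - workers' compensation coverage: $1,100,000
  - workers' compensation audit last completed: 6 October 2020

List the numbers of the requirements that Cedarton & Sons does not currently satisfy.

1. condition 'performs work above three stories' holds; workers' compensation coverage $1,100,000 ≥ $825,000 → met
2. fall-protection recertification 158 days ago vs limit 180 → met
3. condition 'performs public-works projects' holds; surety bond $165,000 ≥ $130,000 → met
4. subcontractor verification log present → met
5. equipment calibration 34 days ago vs limit 30 → not met
6. workers' compensation audit 252 days ago vs limit 365 → met
7. bonding capacity review 188 days ago vs limit 180 → not met
8. condition 'handles asbestos abatement' holds; OSHA safety training 26 days ago vs limit 30 → met
9. commercial general liability coverage $1,325,000 < $1,600,000 → not met
Not met: 5, 7, 9

5, 7, 9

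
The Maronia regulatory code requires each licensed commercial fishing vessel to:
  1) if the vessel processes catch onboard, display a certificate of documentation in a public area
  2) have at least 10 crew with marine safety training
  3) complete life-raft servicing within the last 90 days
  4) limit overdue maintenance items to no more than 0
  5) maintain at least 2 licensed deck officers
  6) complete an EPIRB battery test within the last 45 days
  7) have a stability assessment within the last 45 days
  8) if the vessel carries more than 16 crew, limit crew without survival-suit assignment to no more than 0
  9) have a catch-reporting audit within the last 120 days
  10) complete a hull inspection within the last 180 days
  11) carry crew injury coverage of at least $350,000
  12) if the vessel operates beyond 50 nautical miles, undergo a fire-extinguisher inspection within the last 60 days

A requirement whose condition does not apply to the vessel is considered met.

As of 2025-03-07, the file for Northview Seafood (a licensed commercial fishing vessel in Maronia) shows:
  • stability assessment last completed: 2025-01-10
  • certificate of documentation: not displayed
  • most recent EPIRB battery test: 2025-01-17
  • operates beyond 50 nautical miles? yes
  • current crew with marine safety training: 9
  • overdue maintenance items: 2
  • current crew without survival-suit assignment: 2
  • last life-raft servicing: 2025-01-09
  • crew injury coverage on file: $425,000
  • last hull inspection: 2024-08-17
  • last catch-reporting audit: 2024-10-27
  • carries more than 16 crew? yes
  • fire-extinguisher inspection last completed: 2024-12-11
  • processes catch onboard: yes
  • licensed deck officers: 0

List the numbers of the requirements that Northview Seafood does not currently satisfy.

1, 2, 4, 5, 6, 7, 8, 9, 10, 12

1. condition 'processes catch onboard' holds; certificate of documentation absent → not met
2. crew with marine safety training 9 < 10 → not met
3. life-raft servicing 57 days ago vs limit 90 → met
4. overdue maintenance items 2 > 0 → not met
5. licensed deck officers 0 < 2 → not met
6. EPIRB battery test 49 days ago vs limit 45 → not met
7. stability assessment 56 days ago vs limit 45 → not met
8. condition 'carries more than 16 crew' holds; crew without survival-suit assignment 2 > 0 → not met
9. catch-reporting audit 131 days ago vs limit 120 → not met
10. hull inspection 202 days ago vs limit 180 → not met
11. crew injury coverage $425,000 ≥ $350,000 → met
12. condition 'operates beyond 50 nautical miles' holds; fire-extinguisher inspection 86 days ago vs limit 60 → not met
Not met: 1, 2, 4, 5, 6, 7, 8, 9, 10, 12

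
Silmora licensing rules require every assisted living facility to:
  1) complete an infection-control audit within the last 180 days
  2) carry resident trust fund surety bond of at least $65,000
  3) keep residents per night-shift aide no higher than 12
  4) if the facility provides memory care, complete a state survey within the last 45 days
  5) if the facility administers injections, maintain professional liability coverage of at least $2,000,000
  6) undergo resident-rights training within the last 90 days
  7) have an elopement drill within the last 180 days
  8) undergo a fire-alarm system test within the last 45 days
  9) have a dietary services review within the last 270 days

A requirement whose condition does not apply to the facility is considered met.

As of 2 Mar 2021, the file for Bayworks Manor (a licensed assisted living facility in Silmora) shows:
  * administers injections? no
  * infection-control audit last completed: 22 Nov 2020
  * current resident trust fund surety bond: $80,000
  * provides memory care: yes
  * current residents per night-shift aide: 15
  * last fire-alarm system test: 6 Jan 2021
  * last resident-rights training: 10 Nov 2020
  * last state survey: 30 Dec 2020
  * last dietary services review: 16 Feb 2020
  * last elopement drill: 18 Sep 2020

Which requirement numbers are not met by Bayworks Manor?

3, 4, 6, 8, 9

1. infection-control audit 100 days ago vs limit 180 → met
2. resident trust fund surety bond $80,000 ≥ $65,000 → met
3. residents per night-shift aide 15 > 12 → not met
4. condition 'provides memory care' holds; state survey 62 days ago vs limit 45 → not met
5. condition 'administers injections' does not hold → requirement n/a → met
6. resident-rights training 112 days ago vs limit 90 → not met
7. elopement drill 165 days ago vs limit 180 → met
8. fire-alarm system test 55 days ago vs limit 45 → not met
9. dietary services review 380 days ago vs limit 270 → not met
Not met: 3, 4, 6, 8, 9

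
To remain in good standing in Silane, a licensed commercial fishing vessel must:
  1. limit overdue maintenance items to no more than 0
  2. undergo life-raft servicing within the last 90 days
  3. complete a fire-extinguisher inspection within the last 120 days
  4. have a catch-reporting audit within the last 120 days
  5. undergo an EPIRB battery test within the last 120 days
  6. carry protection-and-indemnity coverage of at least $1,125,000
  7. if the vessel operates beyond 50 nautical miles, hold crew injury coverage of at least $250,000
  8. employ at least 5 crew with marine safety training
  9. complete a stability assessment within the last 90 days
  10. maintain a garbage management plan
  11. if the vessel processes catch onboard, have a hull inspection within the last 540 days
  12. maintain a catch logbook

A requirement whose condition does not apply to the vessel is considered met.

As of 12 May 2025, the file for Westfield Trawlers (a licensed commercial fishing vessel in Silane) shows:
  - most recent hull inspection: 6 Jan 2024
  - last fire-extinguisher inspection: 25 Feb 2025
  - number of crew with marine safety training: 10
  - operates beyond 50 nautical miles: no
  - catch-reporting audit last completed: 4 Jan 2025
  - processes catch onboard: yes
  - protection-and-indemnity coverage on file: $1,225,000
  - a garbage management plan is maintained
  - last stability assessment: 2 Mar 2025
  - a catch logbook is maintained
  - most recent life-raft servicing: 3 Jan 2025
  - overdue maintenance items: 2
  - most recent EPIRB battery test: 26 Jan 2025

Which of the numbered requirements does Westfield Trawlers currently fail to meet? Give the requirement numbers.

1. overdue maintenance items 2 > 0 → not met
2. life-raft servicing 129 days ago vs limit 90 → not met
3. fire-extinguisher inspection 76 days ago vs limit 120 → met
4. catch-reporting audit 128 days ago vs limit 120 → not met
5. EPIRB battery test 106 days ago vs limit 120 → met
6. protection-and-indemnity coverage $1,225,000 ≥ $1,125,000 → met
7. condition 'operates beyond 50 nautical miles' does not hold → requirement n/a → met
8. crew with marine safety training 10 ≥ 5 → met
9. stability assessment 71 days ago vs limit 90 → met
10. garbage management plan present → met
11. condition 'processes catch onboard' holds; hull inspection 492 days ago vs limit 540 → met
12. catch logbook present → met
Not met: 1, 2, 4

1, 2, 4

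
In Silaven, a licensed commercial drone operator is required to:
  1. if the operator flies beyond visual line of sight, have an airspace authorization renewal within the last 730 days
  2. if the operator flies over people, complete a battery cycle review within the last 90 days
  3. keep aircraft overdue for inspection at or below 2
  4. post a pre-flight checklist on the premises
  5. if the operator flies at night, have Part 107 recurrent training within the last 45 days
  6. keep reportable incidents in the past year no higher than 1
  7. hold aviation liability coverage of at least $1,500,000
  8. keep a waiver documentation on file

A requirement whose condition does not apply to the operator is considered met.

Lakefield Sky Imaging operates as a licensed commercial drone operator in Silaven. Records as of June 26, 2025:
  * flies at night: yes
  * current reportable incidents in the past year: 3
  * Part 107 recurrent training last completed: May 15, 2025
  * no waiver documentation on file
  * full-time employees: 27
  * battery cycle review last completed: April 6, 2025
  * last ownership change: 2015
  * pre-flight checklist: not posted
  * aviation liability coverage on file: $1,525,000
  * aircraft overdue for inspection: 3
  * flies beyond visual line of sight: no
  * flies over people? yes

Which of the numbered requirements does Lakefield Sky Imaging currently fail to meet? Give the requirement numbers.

1. condition 'flies beyond visual line of sight' does not hold → requirement n/a → met
2. condition 'flies over people' holds; battery cycle review 81 days ago vs limit 90 → met
3. aircraft overdue for inspection 3 > 2 → not met
4. pre-flight checklist absent → not met
5. condition 'flies at night' holds; Part 107 recurrent training 42 days ago vs limit 45 → met
6. reportable incidents in the past year 3 > 1 → not met
7. aviation liability coverage $1,525,000 ≥ $1,500,000 → met
8. waiver documentation absent → not met
Not met: 3, 4, 6, 8

3, 4, 6, 8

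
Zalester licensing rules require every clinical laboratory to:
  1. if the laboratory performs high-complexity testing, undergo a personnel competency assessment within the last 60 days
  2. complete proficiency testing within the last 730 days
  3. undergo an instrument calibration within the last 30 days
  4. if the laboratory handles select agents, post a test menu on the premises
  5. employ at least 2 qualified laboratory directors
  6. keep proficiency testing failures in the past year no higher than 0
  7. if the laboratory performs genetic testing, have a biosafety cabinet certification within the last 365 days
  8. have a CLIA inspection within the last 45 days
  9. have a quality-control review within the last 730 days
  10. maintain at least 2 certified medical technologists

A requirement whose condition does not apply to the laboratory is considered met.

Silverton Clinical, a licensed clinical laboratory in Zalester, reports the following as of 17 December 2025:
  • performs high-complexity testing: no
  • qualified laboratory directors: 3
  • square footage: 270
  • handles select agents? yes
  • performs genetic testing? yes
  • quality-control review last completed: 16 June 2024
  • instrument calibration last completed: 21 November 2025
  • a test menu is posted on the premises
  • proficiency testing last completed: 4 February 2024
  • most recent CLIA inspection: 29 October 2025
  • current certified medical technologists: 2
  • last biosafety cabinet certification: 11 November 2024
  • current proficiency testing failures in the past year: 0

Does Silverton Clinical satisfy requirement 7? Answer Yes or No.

7. condition 'performs genetic testing' holds; biosafety cabinet certification 401 days ago vs limit 365 → not met

No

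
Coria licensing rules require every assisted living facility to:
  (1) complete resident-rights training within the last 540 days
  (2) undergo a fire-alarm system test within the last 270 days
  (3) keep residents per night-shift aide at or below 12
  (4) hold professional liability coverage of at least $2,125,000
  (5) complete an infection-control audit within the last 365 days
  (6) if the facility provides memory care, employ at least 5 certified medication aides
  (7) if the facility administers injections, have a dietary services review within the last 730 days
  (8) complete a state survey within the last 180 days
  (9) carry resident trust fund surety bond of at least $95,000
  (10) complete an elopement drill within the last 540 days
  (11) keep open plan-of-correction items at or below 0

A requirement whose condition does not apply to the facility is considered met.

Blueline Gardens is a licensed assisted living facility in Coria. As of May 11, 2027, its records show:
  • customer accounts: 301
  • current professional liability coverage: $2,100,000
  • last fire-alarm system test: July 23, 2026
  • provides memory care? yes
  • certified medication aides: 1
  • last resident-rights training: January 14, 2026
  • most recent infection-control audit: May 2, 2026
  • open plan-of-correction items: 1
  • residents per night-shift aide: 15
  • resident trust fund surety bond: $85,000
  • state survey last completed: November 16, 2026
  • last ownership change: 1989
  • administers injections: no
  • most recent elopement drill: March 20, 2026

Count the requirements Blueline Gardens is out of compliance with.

7

1. resident-rights training 482 days ago vs limit 540 → met
2. fire-alarm system test 292 days ago vs limit 270 → not met
3. residents per night-shift aide 15 > 12 → not met
4. professional liability coverage $2,100,000 < $2,125,000 → not met
5. infection-control audit 374 days ago vs limit 365 → not met
6. condition 'provides memory care' holds; certified medication aides 1 < 5 → not met
7. condition 'administers injections' does not hold → requirement n/a → met
8. state survey 176 days ago vs limit 180 → met
9. resident trust fund surety bond $85,000 < $95,000 → not met
10. elopement drill 417 days ago vs limit 540 → met
11. open plan-of-correction items 1 > 0 → not met
Not met: 7 of 11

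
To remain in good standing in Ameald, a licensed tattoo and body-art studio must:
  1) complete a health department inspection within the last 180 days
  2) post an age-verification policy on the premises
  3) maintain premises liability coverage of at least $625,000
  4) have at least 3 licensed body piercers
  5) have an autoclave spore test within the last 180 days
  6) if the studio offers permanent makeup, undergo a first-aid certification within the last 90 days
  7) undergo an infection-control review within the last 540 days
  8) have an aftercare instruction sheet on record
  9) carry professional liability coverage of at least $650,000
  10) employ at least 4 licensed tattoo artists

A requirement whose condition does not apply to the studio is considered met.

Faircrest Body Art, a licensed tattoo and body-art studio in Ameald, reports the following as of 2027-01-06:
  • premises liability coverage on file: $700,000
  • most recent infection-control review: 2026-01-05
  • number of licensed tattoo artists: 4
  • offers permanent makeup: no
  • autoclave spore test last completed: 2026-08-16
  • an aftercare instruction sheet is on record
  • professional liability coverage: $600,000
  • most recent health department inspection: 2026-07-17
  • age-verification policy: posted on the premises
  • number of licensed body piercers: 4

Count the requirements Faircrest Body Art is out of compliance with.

1. health department inspection 173 days ago vs limit 180 → met
2. age-verification policy present → met
3. premises liability coverage $700,000 ≥ $625,000 → met
4. licensed body piercers 4 ≥ 3 → met
5. autoclave spore test 143 days ago vs limit 180 → met
6. condition 'offers permanent makeup' does not hold → requirement n/a → met
7. infection-control review 366 days ago vs limit 540 → met
8. aftercare instruction sheet present → met
9. professional liability coverage $600,000 < $650,000 → not met
10. licensed tattoo artists 4 ≥ 4 → met
Not met: 1 of 10

1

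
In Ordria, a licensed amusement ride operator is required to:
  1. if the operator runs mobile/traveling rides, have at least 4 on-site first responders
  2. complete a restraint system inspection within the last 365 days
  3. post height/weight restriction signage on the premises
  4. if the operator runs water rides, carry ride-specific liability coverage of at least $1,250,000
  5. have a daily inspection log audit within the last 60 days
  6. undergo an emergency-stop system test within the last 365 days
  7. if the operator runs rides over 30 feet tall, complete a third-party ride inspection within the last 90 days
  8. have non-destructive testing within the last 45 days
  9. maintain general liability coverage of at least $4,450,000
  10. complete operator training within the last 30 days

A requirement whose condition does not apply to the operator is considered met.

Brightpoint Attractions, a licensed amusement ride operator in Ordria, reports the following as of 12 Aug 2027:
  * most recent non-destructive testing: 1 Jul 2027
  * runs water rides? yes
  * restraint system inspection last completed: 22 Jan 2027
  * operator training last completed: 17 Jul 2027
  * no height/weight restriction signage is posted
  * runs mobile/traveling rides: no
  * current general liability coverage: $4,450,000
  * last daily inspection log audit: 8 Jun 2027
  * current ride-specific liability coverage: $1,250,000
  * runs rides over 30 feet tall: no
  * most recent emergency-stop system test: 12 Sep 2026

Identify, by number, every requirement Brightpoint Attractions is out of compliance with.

3, 5

1. condition 'runs mobile/traveling rides' does not hold → requirement n/a → met
2. restraint system inspection 202 days ago vs limit 365 → met
3. height/weight restriction signage absent → not met
4. condition 'runs water rides' holds; ride-specific liability coverage $1,250,000 ≥ $1,250,000 → met
5. daily inspection log audit 65 days ago vs limit 60 → not met
6. emergency-stop system test 334 days ago vs limit 365 → met
7. condition 'runs rides over 30 feet tall' does not hold → requirement n/a → met
8. non-destructive testing 42 days ago vs limit 45 → met
9. general liability coverage $4,450,000 ≥ $4,450,000 → met
10. operator training 26 days ago vs limit 30 → met
Not met: 3, 5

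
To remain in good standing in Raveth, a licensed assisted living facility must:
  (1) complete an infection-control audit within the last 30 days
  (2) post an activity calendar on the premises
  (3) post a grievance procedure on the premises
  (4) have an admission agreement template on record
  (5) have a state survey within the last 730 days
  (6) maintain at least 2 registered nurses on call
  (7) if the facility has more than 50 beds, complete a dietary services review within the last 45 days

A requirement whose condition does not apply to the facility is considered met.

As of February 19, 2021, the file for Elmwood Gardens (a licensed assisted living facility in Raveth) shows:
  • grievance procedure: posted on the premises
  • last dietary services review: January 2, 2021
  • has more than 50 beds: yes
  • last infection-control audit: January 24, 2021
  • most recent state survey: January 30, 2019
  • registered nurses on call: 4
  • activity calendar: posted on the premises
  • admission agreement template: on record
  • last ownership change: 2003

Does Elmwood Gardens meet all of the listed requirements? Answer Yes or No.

No

1. infection-control audit 26 days ago vs limit 30 → met
2. activity calendar present → met
3. grievance procedure present → met
4. admission agreement template present → met
5. state survey 751 days ago vs limit 730 → not met
6. registered nurses on call 4 ≥ 2 → met
7. condition 'has more than 50 beds' holds; dietary services review 48 days ago vs limit 45 → not met
Not met: 5, 7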